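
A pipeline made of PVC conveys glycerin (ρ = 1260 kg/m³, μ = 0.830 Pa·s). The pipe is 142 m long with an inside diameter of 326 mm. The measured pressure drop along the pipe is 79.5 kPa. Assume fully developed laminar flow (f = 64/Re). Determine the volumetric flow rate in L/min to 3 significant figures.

Q ≈ 11200 L/min

For laminar flow, f = 64/Re with Re = ρVD/μ, so Darcy-Weisbach reduces to ΔP = 32μLV/D². Solving for V: V = ΔP·D²/(32μL) = 7.95e+04·(0.326)²/(32·0.83·142) = 2.24 m/s.
Check: Re = ρVD/μ = 1260·2.24·0.326/0.83 = 1109 < 2300, so the laminar assumption holds.
Q = V·A = 2.24·(π/4·0.326²) = 0.187 m³/s = 11200 L/min.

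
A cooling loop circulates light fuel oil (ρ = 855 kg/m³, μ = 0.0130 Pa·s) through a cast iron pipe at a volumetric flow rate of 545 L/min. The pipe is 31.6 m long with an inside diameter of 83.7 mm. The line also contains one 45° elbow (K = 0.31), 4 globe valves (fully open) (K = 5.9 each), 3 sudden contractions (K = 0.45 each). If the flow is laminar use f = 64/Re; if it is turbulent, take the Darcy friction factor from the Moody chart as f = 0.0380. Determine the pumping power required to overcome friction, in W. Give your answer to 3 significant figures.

P ≈ 419 W

Q = 545 L/min = 545/60000 = 0.009083 m³/s.
Cross-sectional area A = πD²/4 = π(0.0837)²/4 = 0.005502 m²; mean velocity V = Q/A = 0.009083/0.005502 = 1.651 m/s.
Reynolds number Re = ρVD/μ = 855 · 1.651 · 0.0837 / 0.013 = 9088.
Re > 4000 → turbulent; use the Moody-chart value f = 0.0380.
Total minor-loss coefficient ΣK = 1·0.31 + 4·5.9 + 3·0.45 = 25.3.
ΔP = [f·L/D + ΣK]·(ρV²/2) = [0.038·31.6/0.0837 + 25.3]·(855·1.651²/2) = [14.35 + 25.3]·1165 = 4.614e+04 Pa.
Pumping power P = QΔP = 0.009083·4.614e+04 = 419.1 W = 419 W.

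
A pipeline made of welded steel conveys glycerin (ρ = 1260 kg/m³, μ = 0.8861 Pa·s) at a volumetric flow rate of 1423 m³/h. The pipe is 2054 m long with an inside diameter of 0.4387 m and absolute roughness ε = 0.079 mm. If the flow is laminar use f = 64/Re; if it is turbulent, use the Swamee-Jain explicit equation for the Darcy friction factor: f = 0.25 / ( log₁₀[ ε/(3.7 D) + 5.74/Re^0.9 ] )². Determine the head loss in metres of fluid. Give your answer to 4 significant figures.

Q = 1423 m³/h = 1423/3600 = 0.3953 m³/s.
Cross-sectional area A = πD²/4 = π(0.4387)²/4 = 0.1512 m²; mean velocity V = Q/A = 0.3953/0.1512 = 2.615 m/s.
Reynolds number Re = ρVD/μ = 1260 · 2.615 · 0.4387 / 0.886 = 1631.
Re < 2300 → laminar flow, so f = 64/Re = 64/1631 = 0.03923 (the turbulent correlation is not needed).
Darcy-Weisbach: ΔP = f(L/D)(ρV²/2) = 0.03923·(2054/0.4387)·(1260·2.615²/2) = 0.03923·4682·4308 = 7.914e+05 Pa.
Head loss h_f = ΔP/(ρg) = 7.914e+05/(1260·9.81) = 64.02 m.

h_f ≈ 64.02 m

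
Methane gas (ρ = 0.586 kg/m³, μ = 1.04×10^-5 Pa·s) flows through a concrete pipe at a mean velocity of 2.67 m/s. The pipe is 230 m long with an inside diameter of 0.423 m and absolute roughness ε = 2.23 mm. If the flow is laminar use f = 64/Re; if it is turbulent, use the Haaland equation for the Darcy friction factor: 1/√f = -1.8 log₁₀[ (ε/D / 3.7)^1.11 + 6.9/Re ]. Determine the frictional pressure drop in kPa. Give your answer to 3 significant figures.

ΔP ≈ 0.0366 kPa

Reynolds number Re = ρVD/μ = 0.586 · 2.67 · 0.423 / 1.04e-05 = 6.364e+04.
Re > 4000 → turbulent. Relative roughness ε/D = 0.00223/0.423 = 0.00527. Haaland: 1/√f = -1.8 log₁₀[(0.00527/3.7)^1.11 + 6.9/6.364e+04] = -1.8 log₁₀[0.000693 + 0.000108] = 5.573, so f = 0.0322.
Darcy-Weisbach: ΔP = f(L/D)(ρV²/2) = 0.0322·(230/0.423)·(0.586·2.67²/2) = 0.0322·543.7·2.089 = 36.57 Pa.
ΔP = 36.57 Pa = 0.0366 kPa.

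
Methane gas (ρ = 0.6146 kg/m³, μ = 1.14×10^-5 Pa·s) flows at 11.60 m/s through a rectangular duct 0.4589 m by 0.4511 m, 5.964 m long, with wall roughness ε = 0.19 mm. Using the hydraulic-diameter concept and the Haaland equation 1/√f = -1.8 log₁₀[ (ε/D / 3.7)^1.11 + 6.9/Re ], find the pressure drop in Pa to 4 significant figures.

Hydraulic diameter D_h = 4A/P = 4·(0.4589·0.4511)/(2·(0.4589+0.4511)) = 0.828/1.82 = 0.455 m.
Re = ρVD_h/μ = 0.6146·11.6·0.455/1.14e-05 = 2.845e+05.
ε/D_h = 0.00019/0.455 = 0.000418; Haaland gives 1/√f = -1.8 log₁₀[4.15e-05+2.43e-05] = 7.527, so f = 0.01765.
ΔP = f(L/D_h)(ρV²/2) = 0.01765·5.964/0.455·41.35 = 9.566 Pa.

ΔP ≈ 9.566 Pa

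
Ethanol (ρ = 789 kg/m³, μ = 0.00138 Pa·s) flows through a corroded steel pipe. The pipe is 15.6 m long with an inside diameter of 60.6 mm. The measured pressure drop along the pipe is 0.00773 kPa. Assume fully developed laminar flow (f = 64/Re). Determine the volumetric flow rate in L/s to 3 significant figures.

Q ≈ 0.119 L/s

For laminar flow, f = 64/Re with Re = ρVD/μ, so Darcy-Weisbach reduces to ΔP = 32μLV/D². Solving for V: V = ΔP·D²/(32μL) = 7.73·(0.0606)²/(32·0.00138·15.6) = 0.04121 m/s.
Check: Re = ρVD/μ = 789·0.04121·0.0606/0.00138 = 1428 < 2300, so the laminar assumption holds.
Q = V·A = 0.04121·(π/4·0.0606²) = 0.0001189 m³/s = 0.119 L/s.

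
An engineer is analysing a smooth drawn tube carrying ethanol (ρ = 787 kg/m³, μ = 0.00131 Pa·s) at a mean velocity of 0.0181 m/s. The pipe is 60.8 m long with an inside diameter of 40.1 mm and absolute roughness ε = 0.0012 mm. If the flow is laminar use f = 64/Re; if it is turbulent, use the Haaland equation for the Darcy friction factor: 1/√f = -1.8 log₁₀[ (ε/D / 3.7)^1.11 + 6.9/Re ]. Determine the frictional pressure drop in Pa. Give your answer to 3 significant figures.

Reynolds number Re = ρVD/μ = 787 · 0.0181 · 0.0401 / 0.00131 = 436.
Re < 2300 → laminar flow, so f = 64/Re = 64/436 = 0.1468 (the turbulent correlation is not needed).
Darcy-Weisbach: ΔP = f(L/D)(ρV²/2) = 0.1468·(60.8/0.0401)·(787·0.0181²/2) = 0.1468·1516·0.1289 = 28.69 Pa.

ΔP ≈ 28.7 Pa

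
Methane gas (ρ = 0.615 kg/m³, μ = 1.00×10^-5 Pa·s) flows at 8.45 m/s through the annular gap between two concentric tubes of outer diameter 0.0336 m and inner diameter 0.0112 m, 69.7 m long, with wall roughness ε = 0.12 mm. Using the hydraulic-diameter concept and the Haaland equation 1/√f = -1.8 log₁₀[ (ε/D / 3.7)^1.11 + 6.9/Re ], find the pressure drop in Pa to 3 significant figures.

Hydraulic diameter D_h = 4A/P = D_o - D_i = 0.0336 - 0.0112 = 0.0224 m.
Re = ρVD_h/μ = 0.615·8.45·0.0224/1e-05 = 1.164e+04.
ε/D_h = 0.00012/0.0224 = 0.00536; Haaland gives 1/√f = -1.8 log₁₀[0.000705+0.000593] = 5.196, so f = 0.03704.
ΔP = f(L/D_h)(ρV²/2) = 0.03704·69.7/0.0224·21.96 = 2530 Pa.

ΔP ≈ 2530 Pa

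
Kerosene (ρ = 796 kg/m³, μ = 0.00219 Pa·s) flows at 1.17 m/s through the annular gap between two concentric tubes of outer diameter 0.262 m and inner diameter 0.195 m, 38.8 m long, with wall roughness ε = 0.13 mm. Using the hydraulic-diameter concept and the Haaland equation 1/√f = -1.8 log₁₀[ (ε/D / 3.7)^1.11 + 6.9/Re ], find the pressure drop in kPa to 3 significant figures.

Hydraulic diameter D_h = 4A/P = D_o - D_i = 0.262 - 0.195 = 0.067 m.
Re = ρVD_h/μ = 796·1.17·0.067/0.00219 = 2.849e+04.
ε/D_h = 0.00013/0.067 = 0.00194; Haaland gives 1/√f = -1.8 log₁₀[0.000228+0.000242] = 5.989, so f = 0.02788.
ΔP = f(L/D_h)(ρV²/2) = 0.02788·38.8/0.067·544.8 = 8796 Pa.
ΔP = 8.80 kPa.

ΔP ≈ 8.80 kPa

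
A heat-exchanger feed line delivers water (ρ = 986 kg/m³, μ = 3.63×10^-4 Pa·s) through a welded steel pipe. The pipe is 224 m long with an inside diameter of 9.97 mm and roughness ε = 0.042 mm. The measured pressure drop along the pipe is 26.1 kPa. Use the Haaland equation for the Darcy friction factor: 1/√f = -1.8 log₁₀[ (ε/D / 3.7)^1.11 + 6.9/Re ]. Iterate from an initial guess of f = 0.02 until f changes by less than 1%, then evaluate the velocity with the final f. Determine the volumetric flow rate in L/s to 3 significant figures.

Rearranging Darcy-Weisbach: V = √(2·ΔP·D/(f·L·ρ)). With ε/D = 4.2e-05/0.00997 = 0.00421, iterate starting from f = 0.02:
  f = 0.02 → V = √(2·2.61e+04·0.00997/(0.02·224·986)) = 0.3432 m/s; Re = ρVD/μ = 9295; f → 0.0369
  f = 0.0369 → V = 0.2527 m/s; Re = 6843; f → 0.03909
  f = 0.03909 → V = 0.2455 m/s; Re = 6649; f → 0.03931
Converged (Δf/f < 1%). With the final f = 0.03931: V = √(2·2.61e+04·0.00997/(0.03931·224·986)) = 0.2448 m/s.
Q = V·A = 0.2448·(π/4·0.00997²) = 1.911e-05 m³/s = 0.0191 L/s.

Q ≈ 0.0191 L/s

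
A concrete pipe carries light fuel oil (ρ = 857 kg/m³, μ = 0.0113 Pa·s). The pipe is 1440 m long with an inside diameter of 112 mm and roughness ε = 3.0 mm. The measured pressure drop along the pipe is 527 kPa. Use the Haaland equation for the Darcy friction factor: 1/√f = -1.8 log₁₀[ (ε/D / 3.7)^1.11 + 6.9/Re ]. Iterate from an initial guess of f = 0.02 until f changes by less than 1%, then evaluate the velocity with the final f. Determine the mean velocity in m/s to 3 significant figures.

Rearranging Darcy-Weisbach: V = √(2·ΔP·D/(f·L·ρ)). With ε/D = 0.003/0.112 = 0.0268, iterate starting from f = 0.02:
  f = 0.02 → V = √(2·5.27e+05·0.112/(0.02·1440·857)) = 2.187 m/s; Re = ρVD/μ = 1.858e+04; f → 0.05641
  f = 0.05641 → V = 1.302 m/s; Re = 1.106e+04; f → 0.05755
  f = 0.05755 → V = 1.289 m/s; Re = 1.095e+04; f → 0.05758
Converged (Δf/f < 1%). With the final f = 0.05758: V = √(2·5.27e+05·0.112/(0.05758·1440·857)) = 1.289 m/s.

V ≈ 1.29 m/s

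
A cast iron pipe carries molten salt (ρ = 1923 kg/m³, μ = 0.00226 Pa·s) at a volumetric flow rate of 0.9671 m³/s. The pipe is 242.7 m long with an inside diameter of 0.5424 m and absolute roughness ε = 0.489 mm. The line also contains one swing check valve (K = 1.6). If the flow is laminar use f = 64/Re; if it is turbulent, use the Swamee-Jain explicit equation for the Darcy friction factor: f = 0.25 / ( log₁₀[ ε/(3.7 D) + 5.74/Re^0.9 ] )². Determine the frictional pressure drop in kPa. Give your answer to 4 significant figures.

Cross-sectional area A = πD²/4 = π(0.5424)²/4 = 0.2311 m²; mean velocity V = Q/A = 0.9671/0.2311 = 4.185 m/s.
Reynolds number Re = ρVD/μ = 1923 · 4.185 · 0.5424 / 0.00226 = 1.932e+06.
Re > 4000 → turbulent. Relative roughness ε/D = 0.000489/0.5424 = 0.000902. Swamee-Jain: f = 0.25/(log₁₀[0.000902/3.7 + 5.74/1.932e+06^0.9])² = 0.25/(log₁₀[0.000244 + 1.26e-05])² = 0.25/(-3.591)² = 0.01938.
Total minor-loss coefficient ΣK = 1·1.6 = 1.6.
ΔP = [f·L/D + ΣK]·(ρV²/2) = [0.01938·242.7/0.5424 + 1.6]·(1923·4.185²/2) = [8.674 + 1.6]·1.684e+04 = 1.73e+05 Pa.
ΔP = 1.73e+05 Pa = 173.0 kPa.

ΔP ≈ 173.0 kPa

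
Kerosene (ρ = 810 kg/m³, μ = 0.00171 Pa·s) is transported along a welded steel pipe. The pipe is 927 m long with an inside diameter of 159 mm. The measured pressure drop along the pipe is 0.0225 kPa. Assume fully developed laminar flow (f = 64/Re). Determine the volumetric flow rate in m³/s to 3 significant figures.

For laminar flow, f = 64/Re with Re = ρVD/μ, so Darcy-Weisbach reduces to ΔP = 32μLV/D². Solving for V: V = ΔP·D²/(32μL) = 22.5·(0.159)²/(32·0.00171·927) = 0.01121 m/s.
Check: Re = ρVD/μ = 810·0.01121·0.159/0.00171 = 844.6 < 2300, so the laminar assumption holds.
Q = V·A = 0.01121·(π/4·0.159²) = 0.0002227 m³/s = 2.23×10^-4 m³/s.

Q ≈ 2.23×10^-4 m³/s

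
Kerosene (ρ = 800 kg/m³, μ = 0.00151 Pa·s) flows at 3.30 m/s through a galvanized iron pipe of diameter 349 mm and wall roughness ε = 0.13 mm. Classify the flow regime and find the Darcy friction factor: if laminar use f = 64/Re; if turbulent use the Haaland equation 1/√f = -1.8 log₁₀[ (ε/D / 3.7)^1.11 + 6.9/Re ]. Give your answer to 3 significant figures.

Re = ρVD/μ = 800·3.3·0.349/0.00151 = 6.102e+05.
Re > 4000 → turbulent. ε/D = 0.00013/0.349 = 0.000372; Haaland: 1/√f = -1.8 log₁₀[3.66e-05 + 1.13e-05] = 7.776, so f = 0.01654.

f ≈ 0.0165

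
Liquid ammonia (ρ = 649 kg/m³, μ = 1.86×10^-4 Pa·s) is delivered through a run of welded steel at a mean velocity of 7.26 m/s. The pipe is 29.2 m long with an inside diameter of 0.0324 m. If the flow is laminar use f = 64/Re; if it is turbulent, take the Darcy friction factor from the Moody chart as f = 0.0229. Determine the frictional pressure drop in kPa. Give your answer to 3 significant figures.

Reynolds number Re = ρVD/μ = 649 · 7.26 · 0.0324 / 0.000186 = 8.208e+05.
Re > 4000 → turbulent; use the Moody-chart value f = 0.0229.
Darcy-Weisbach: ΔP = f(L/D)(ρV²/2) = 0.0229·(29.2/0.0324)·(649·7.26²/2) = 0.0229·901.2·1.71e+04 = 3.53e+05 Pa.
ΔP = 3.53e+05 Pa = 353 kPa.

ΔP ≈ 353 kPa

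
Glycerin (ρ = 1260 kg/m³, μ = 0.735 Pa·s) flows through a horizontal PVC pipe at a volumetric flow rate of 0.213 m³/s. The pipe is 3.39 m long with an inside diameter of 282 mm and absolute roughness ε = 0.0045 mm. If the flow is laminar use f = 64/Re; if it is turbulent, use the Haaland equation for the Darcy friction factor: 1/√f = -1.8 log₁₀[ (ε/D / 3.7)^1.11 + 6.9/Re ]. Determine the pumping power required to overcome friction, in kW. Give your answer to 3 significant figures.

Cross-sectional area A = πD²/4 = π(0.282)²/4 = 0.06246 m²; mean velocity V = Q/A = 0.213/0.06246 = 3.41 m/s.
Reynolds number Re = ρVD/μ = 1260 · 3.41 · 0.282 / 0.735 = 1649.
Re < 2300 → laminar flow, so f = 64/Re = 64/1649 = 0.03882 (the turbulent correlation is not needed).
Darcy-Weisbach: ΔP = f(L/D)(ρV²/2) = 0.03882·(3.39/0.282)·(1260·3.41²/2) = 0.03882·12.02·7327 = 3419 Pa.
Pumping power P = QΔP = 0.213·3419 = 728.3 W = 0.728 kW.

P ≈ 0.728 kW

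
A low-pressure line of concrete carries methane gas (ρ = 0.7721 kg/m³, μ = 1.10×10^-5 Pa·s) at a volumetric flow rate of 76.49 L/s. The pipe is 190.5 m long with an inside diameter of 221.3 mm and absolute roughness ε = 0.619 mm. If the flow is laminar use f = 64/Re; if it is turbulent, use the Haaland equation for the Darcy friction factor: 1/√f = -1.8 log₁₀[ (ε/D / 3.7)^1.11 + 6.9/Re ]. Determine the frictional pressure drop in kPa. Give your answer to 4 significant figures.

Q = 76.49 L/s = 76.49/1000 = 0.07649 m³/s.
Cross-sectional area A = πD²/4 = π(0.2213)²/4 = 0.03846 m²; mean velocity V = Q/A = 0.07649/0.03846 = 1.989 m/s.
Reynolds number Re = ρVD/μ = 0.7721 · 1.989 · 0.2213 / 1.1e-05 = 3.089e+04.
Re > 4000 → turbulent. Relative roughness ε/D = 0.000619/0.2213 = 0.0028. Haaland: 1/√f = -1.8 log₁₀[(0.0028/3.7)^1.11 + 6.9/3.089e+04] = -1.8 log₁₀[0.000343 + 0.000223] = 5.845, so f = 0.02927.
Darcy-Weisbach: ΔP = f(L/D)(ρV²/2) = 0.02927·(190.5/0.2213)·(0.7721·1.989²/2) = 0.02927·860.8·1.527 = 38.47 Pa.
ΔP = 38.47 Pa = 0.03847 kPa.

ΔP ≈ 0.03847 kPa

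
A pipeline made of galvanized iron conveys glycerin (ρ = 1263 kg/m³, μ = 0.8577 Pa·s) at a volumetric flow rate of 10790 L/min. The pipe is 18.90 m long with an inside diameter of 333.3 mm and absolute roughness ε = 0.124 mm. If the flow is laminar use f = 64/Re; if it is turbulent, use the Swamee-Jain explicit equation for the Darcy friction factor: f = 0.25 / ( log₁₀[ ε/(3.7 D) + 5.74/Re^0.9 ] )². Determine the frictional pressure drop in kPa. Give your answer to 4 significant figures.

ΔP ≈ 9.625 kPa

Q = 10790 L/min = 10790/60000 = 0.1798 m³/s.
Cross-sectional area A = πD²/4 = π(0.3333)²/4 = 0.08725 m²; mean velocity V = Q/A = 0.1798/0.08725 = 2.061 m/s.
Reynolds number Re = ρVD/μ = 1263 · 2.061 · 0.3333 / 0.858 = 1012.
Re < 2300 → laminar flow, so f = 64/Re = 64/1012 = 0.06327 (the turbulent correlation is not needed).
Darcy-Weisbach: ΔP = f(L/D)(ρV²/2) = 0.06327·(18.9/0.3333)·(1263·2.061²/2) = 0.06327·56.71·2683 = 9625 Pa.
ΔP = 9625 Pa = 9.625 kPa.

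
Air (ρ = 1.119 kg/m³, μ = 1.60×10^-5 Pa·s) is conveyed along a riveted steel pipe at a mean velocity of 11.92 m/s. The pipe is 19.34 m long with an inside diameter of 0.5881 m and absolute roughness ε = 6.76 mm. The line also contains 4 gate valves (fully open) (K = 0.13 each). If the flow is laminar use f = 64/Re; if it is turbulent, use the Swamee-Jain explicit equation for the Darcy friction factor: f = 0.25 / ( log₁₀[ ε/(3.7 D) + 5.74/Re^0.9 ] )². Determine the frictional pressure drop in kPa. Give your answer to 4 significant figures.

Reynolds number Re = ρVD/μ = 1.119 · 11.92 · 0.5881 / 1.6e-05 = 4.903e+05.
Re > 4000 → turbulent. Relative roughness ε/D = 0.00676/0.5881 = 0.0115. Swamee-Jain: f = 0.25/(log₁₀[0.0115/3.7 + 5.74/4.903e+05^0.9])² = 0.25/(log₁₀[0.00311 + 4.34e-05])² = 0.25/(-2.502)² = 0.03995.
Total minor-loss coefficient ΣK = 4·0.13 = 0.52.
ΔP = [f·L/D + ΣK]·(ρV²/2) = [0.03995·19.34/0.5881 + 0.52]·(1.119·11.92²/2) = [1.314 + 0.52]·79.5 = 145.8 Pa.
ΔP = 145.8 Pa = 0.1458 kPa.

ΔP ≈ 0.1458 kPa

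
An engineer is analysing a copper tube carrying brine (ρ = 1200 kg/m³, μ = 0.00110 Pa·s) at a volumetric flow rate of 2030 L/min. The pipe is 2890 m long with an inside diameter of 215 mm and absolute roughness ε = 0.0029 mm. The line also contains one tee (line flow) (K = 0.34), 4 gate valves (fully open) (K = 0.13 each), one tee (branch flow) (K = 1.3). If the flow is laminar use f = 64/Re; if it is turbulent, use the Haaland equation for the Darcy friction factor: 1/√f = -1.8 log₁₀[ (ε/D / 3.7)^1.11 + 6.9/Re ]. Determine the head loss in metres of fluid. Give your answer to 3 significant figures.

Q = 2030 L/min = 2030/60000 = 0.03383 m³/s.
Cross-sectional area A = πD²/4 = π(0.215)²/4 = 0.03631 m²; mean velocity V = Q/A = 0.03383/0.03631 = 0.9319 m/s.
Reynolds number Re = ρVD/μ = 1200 · 0.9319 · 0.215 / 0.0011 = 2.186e+05.
Re > 4000 → turbulent. Relative roughness ε/D = 2.9e-06/0.215 = 1.35e-05. Haaland: 1/√f = -1.8 log₁₀[(1.35e-05/3.7)^1.11 + 6.9/2.186e+05] = -1.8 log₁₀[9.19e-07 + 3.16e-05] = 8.079, so f = 0.01532.
Total minor-loss coefficient ΣK = 1·0.34 + 4·0.13 + 1·1.3 = 2.16.
ΔP = [f·L/D + ΣK]·(ρV²/2) = [0.01532·2890/0.215 + 2.16]·(1200·0.9319²/2) = [205.9 + 2.16]·521.1 = 1.084e+05 Pa.
Head loss h_f = ΔP/(ρg) = 1.084e+05/(1200·9.81) = 9.21 m.

h_f ≈ 9.21 m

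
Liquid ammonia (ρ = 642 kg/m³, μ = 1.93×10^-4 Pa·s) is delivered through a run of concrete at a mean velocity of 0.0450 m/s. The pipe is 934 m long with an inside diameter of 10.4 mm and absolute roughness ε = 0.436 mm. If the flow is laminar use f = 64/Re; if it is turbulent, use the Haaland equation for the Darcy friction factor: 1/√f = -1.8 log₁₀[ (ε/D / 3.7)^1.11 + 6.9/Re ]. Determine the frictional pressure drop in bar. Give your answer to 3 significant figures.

Reynolds number Re = ρVD/μ = 642 · 0.045 · 0.0104 / 0.000193 = 1557.
Re < 2300 → laminar flow, so f = 64/Re = 64/1557 = 0.04111 (the turbulent correlation is not needed).
Darcy-Weisbach: ΔP = f(L/D)(ρV²/2) = 0.04111·(934/0.0104)·(642·0.045²/2) = 0.04111·8.981e+04·0.65 = 2400 Pa.
ΔP = 2400 Pa = 0.0240 bar.

ΔP ≈ 0.0240 bar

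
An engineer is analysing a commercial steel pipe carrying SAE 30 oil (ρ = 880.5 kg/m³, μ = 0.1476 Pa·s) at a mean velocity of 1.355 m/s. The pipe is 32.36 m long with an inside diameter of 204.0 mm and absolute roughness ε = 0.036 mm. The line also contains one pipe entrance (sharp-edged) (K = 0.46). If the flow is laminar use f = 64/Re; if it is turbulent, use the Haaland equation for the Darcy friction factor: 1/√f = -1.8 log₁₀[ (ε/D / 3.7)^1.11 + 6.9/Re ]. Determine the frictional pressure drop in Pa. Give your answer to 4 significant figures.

ΔP ≈ 5348 Pa

Reynolds number Re = ρVD/μ = 880.5 · 1.355 · 0.204 / 0.148 = 1649.
Re < 2300 → laminar flow, so f = 64/Re = 64/1649 = 0.03881 (the turbulent correlation is not needed).
Total minor-loss coefficient ΣK = 1·0.46 = 0.46.
ΔP = [f·L/D + ΣK]·(ρV²/2) = [0.03881·32.36/0.204 + 0.46]·(880.5·1.355²/2) = [6.157 + 0.46]·808.3 = 5348 Pa.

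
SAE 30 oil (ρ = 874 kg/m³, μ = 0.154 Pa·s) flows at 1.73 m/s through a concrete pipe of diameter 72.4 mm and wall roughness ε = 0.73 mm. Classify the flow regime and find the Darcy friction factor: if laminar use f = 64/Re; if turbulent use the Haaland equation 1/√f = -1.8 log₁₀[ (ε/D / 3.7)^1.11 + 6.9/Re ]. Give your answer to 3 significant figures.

Re = ρVD/μ = 874·1.73·0.0724/0.154 = 710.8.
Re < 2300 → laminar, so f = 64/Re = 0.09003 (roughness is irrelevant in laminar flow).

f ≈ 0.0900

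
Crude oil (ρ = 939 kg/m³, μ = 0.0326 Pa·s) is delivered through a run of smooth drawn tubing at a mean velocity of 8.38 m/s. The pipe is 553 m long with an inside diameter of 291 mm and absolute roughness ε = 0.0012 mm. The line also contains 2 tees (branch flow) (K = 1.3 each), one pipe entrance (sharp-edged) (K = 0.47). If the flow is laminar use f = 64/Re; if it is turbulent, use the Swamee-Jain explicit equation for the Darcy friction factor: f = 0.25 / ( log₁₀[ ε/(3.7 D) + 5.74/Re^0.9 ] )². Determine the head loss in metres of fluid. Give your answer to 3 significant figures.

h_f ≈ 142 m

Reynolds number Re = ρVD/μ = 939 · 8.38 · 0.291 / 0.0326 = 7.024e+04.
Re > 4000 → turbulent. Relative roughness ε/D = 1.2e-06/0.291 = 4.12e-06. Swamee-Jain: f = 0.25/(log₁₀[4.12e-06/3.7 + 5.74/7.024e+04^0.9])² = 0.25/(log₁₀[1.11e-06 + 0.000249])² = 0.25/(-3.601)² = 0.01928.
Total minor-loss coefficient ΣK = 2·1.3 + 1·0.47 = 3.07.
ΔP = [f·L/D + ΣK]·(ρV²/2) = [0.01928·553/0.291 + 3.07]·(939·8.38²/2) = [36.64 + 3.07]·3.297e+04 = 1.309e+06 Pa.
Head loss h_f = ΔP/(ρg) = 1.309e+06/(939·9.81) = 142 m.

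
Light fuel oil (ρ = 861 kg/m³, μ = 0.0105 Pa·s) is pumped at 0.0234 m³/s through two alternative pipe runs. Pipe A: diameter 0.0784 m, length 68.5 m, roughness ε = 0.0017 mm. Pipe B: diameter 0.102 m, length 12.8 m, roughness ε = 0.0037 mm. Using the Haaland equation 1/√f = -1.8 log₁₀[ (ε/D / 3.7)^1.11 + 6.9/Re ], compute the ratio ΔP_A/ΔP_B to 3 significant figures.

ΔP_A/ΔP_B ≈ 18.7

Pipe A: V = Q/A = 0.0234/0.004827 = 4.847 m/s; Re = 3.116e+04; ε/D = 2.17e-05; Haaland → f = 0.02315; ΔP_A = f(L/D)(ρV²/2) = 2.045e+05 Pa.
Pipe B: V = Q/A = 0.0234/0.008171 = 2.864 m/s; Re = 2.395e+04; ε/D = 3.63e-05; Haaland → f = 0.02468; ΔP_B = f(L/D)(ρV²/2) = 1.093e+04 Pa.
ΔP_A/ΔP_B = 2.045e+05/1.093e+04 = 18.7.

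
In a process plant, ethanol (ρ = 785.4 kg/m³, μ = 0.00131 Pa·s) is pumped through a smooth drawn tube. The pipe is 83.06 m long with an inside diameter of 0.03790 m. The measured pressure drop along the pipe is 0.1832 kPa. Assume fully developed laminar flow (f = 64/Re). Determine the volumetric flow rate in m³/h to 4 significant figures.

Q ≈ 0.3069 m³/h

For laminar flow, f = 64/Re with Re = ρVD/μ, so Darcy-Weisbach reduces to ΔP = 32μLV/D². Solving for V: V = ΔP·D²/(32μL) = 183.2·(0.0379)²/(32·0.00131·83.06) = 0.07558 m/s.
Check: Re = ρVD/μ = 785.4·0.07558·0.0379/0.00131 = 1717 < 2300, so the laminar assumption holds.
Q = V·A = 0.07558·(π/4·0.0379²) = 8.526e-05 m³/s = 0.3069 m³/h.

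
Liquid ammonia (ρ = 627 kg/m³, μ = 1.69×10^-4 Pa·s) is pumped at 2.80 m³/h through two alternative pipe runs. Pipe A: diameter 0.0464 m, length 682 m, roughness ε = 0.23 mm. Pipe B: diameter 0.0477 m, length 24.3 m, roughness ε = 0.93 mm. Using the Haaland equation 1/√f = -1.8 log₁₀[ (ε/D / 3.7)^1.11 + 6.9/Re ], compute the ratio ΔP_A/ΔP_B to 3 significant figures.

Pipe A: V = Q/A = 0.0007778/0.001691 = 0.46 m/s; Re = 7.918e+04; ε/D = 0.00496; Haaland → f = 0.03142; ΔP_A = f(L/D)(ρV²/2) = 3.063e+04 Pa.
Pipe B: V = Q/A = 0.0007778/0.001787 = 0.4352 m/s; Re = 7.702e+04; ε/D = 0.0195; Haaland → f = 0.04876; ΔP_B = f(L/D)(ρV²/2) = 1475 Pa.
ΔP_A/ΔP_B = 3.063e+04/1475 = 20.8.

ΔP_A/ΔP_B ≈ 20.8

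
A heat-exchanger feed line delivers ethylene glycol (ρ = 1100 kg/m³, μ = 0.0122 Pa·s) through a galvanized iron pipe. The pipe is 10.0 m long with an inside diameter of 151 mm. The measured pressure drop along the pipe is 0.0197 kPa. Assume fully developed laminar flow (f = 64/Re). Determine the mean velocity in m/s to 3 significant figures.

For laminar flow, f = 64/Re with Re = ρVD/μ, so Darcy-Weisbach reduces to ΔP = 32μLV/D². Solving for V: V = ΔP·D²/(32μL) = 19.7·(0.151)²/(32·0.0122·10) = 0.1151 m/s.
Check: Re = ρVD/μ = 1100·0.1151·0.151/0.0122 = 1566 < 2300, so the laminar assumption holds.

V ≈ 0.115 m/s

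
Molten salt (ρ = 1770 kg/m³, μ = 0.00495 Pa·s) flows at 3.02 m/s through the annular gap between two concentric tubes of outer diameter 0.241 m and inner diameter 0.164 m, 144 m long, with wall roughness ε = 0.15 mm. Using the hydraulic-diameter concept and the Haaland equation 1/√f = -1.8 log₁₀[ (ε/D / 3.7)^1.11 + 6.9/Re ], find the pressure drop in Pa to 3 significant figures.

Hydraulic diameter D_h = 4A/P = D_o - D_i = 0.241 - 0.164 = 0.077 m.
Re = ρVD_h/μ = 1770·3.02·0.077/0.00495 = 8.315e+04.
ε/D_h = 0.00015/0.077 = 0.00195; Haaland gives 1/√f = -1.8 log₁₀[0.000229+8.3e-05] = 6.309, so f = 0.02512.
ΔP = f(L/D_h)(ρV²/2) = 0.02512·144/0.077·8072 = 3.792e+05 Pa.

ΔP ≈ 379000 Pa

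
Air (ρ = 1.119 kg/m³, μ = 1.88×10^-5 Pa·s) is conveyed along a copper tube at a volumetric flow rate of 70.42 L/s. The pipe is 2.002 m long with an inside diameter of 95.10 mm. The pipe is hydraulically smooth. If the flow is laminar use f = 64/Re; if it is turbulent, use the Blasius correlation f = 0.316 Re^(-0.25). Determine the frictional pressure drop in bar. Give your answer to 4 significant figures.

ΔP ≈ 2.377×10^-4 bar

Q = 70.42 L/s = 70.42/1000 = 0.07042 m³/s.
Cross-sectional area A = πD²/4 = π(0.0951)²/4 = 0.007103 m²; mean velocity V = Q/A = 0.07042/0.007103 = 9.914 m/s.
Reynolds number Re = ρVD/μ = 1.119 · 9.914 · 0.0951 / 1.88e-05 = 5.612e+04.
Re > 4000 → turbulent. Smooth-pipe (Blasius): f = 0.316 Re^(-0.25) = 0.316/(5.612e+04)^0.25 = 0.02053.
Darcy-Weisbach: ΔP = f(L/D)(ρV²/2) = 0.02053·(2.002/0.0951)·(1.119·9.914²/2) = 0.02053·21.05·54.99 = 23.77 Pa.
ΔP = 23.77 Pa = 2.377×10^-4 bar.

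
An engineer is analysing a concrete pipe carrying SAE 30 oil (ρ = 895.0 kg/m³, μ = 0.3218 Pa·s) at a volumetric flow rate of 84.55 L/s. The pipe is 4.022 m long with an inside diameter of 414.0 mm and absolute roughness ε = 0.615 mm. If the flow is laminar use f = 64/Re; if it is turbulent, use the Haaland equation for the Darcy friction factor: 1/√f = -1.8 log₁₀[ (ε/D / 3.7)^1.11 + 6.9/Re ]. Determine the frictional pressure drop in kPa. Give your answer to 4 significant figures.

ΔP ≈ 0.1518 kPa

Q = 84.55 L/s = 84.55/1000 = 0.08455 m³/s.
Cross-sectional area A = πD²/4 = π(0.414)²/4 = 0.1346 m²; mean velocity V = Q/A = 0.08455/0.1346 = 0.6281 m/s.
Reynolds number Re = ρVD/μ = 895 · 0.6281 · 0.414 / 0.322 = 723.2.
Re < 2300 → laminar flow, so f = 64/Re = 64/723.2 = 0.0885 (the turbulent correlation is not needed).
Darcy-Weisbach: ΔP = f(L/D)(ρV²/2) = 0.0885·(4.022/0.414)·(895·0.6281²/2) = 0.0885·9.715·176.5 = 151.8 Pa.
ΔP = 151.8 Pa = 0.1518 kPa.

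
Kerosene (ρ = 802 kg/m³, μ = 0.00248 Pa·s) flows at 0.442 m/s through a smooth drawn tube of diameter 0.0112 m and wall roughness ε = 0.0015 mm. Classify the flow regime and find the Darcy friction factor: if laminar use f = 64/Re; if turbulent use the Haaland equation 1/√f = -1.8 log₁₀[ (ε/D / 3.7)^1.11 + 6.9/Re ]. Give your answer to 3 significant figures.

f ≈ 0.0400

Re = ρVD/μ = 802·0.442·0.0112/0.00248 = 1601.
Re < 2300 → laminar, so f = 64/Re = 0.03998 (roughness is irrelevant in laminar flow).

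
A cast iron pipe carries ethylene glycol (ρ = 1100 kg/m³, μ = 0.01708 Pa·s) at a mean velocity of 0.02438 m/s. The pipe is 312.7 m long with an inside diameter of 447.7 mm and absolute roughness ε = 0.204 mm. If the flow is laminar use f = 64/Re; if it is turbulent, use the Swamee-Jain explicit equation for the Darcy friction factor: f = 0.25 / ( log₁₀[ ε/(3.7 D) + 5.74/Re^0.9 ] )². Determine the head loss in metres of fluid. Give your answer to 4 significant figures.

h_f ≈ 0.001926 m

Reynolds number Re = ρVD/μ = 1100 · 0.02438 · 0.4477 / 0.0171 = 703.
Re < 2300 → laminar flow, so f = 64/Re = 64/703 = 0.09104 (the turbulent correlation is not needed).
Darcy-Weisbach: ΔP = f(L/D)(ρV²/2) = 0.09104·(312.7/0.4477)·(1100·0.02438²/2) = 0.09104·698.5·0.3269 = 20.79 Pa.
Head loss h_f = ΔP/(ρg) = 20.79/(1100·9.81) = 0.001926 m.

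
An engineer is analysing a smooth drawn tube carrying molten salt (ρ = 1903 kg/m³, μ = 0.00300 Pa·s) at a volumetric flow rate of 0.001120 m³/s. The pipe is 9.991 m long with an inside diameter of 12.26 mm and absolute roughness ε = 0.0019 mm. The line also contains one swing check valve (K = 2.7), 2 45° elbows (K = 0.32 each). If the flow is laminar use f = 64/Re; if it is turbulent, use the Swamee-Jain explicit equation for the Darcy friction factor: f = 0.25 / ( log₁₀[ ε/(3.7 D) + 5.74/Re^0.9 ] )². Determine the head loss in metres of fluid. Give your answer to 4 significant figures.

h_f ≈ 89.40 m

Cross-sectional area A = πD²/4 = π(0.01226)²/4 = 0.0001181 m²; mean velocity V = Q/A = 0.00112/0.0001181 = 9.487 m/s.
Reynolds number Re = ρVD/μ = 1903 · 9.487 · 0.01226 / 0.003 = 7.378e+04.
Re > 4000 → turbulent. Relative roughness ε/D = 1.9e-06/0.01226 = 0.000155. Swamee-Jain: f = 0.25/(log₁₀[0.000155/3.7 + 5.74/7.378e+04^0.9])² = 0.25/(log₁₀[4.19e-05 + 0.000239])² = 0.25/(-3.552)² = 0.01981.
Total minor-loss coefficient ΣK = 1·2.7 + 2·0.32 = 3.34.
ΔP = [f·L/D + ΣK]·(ρV²/2) = [0.01981·9.991/0.01226 + 3.34]·(1903·9.487²/2) = [16.15 + 3.34]·8.565e+04 = 1.669e+06 Pa.
Head loss h_f = ΔP/(ρg) = 1.669e+06/(1903·9.81) = 89.40 m.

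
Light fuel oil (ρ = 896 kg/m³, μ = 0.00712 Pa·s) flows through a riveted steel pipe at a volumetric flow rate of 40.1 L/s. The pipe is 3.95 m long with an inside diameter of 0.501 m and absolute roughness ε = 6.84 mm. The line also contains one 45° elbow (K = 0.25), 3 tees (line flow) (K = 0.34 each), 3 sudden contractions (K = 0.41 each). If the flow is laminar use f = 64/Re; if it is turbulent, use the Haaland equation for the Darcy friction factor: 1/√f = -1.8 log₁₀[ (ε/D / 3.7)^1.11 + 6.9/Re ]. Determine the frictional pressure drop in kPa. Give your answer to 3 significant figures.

ΔP ≈ 0.0530 kPa

Q = 40.1 L/s = 40.1/1000 = 0.0401 m³/s.
Cross-sectional area A = πD²/4 = π(0.501)²/4 = 0.1971 m²; mean velocity V = Q/A = 0.0401/0.1971 = 0.2034 m/s.
Reynolds number Re = ρVD/μ = 896 · 0.2034 · 0.501 / 0.00712 = 1.282e+04.
Re > 4000 → turbulent. Relative roughness ε/D = 0.00684/0.501 = 0.0137. Haaland: 1/√f = -1.8 log₁₀[(0.0137/3.7)^1.11 + 6.9/1.282e+04] = -1.8 log₁₀[0.00199 + 0.000538] = 4.674, so f = 0.04577.
Total minor-loss coefficient ΣK = 1·0.25 + 3·0.34 + 3·0.41 = 2.5.
ΔP = [f·L/D + ΣK]·(ρV²/2) = [0.04577·3.95/0.501 + 2.5]·(896·0.2034²/2) = [0.3609 + 2.5]·18.54 = 53.03 Pa.
ΔP = 53.03 Pa = 0.0530 kPa.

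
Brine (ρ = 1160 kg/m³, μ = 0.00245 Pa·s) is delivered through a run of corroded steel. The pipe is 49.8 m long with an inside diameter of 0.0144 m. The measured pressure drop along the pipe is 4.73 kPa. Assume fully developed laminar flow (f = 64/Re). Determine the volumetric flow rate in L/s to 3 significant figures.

For laminar flow, f = 64/Re with Re = ρVD/μ, so Darcy-Weisbach reduces to ΔP = 32μLV/D². Solving for V: V = ΔP·D²/(32μL) = 4730·(0.0144)²/(32·0.00245·49.8) = 0.2512 m/s.
Check: Re = ρVD/μ = 1160·0.2512·0.0144/0.00245 = 1713 < 2300, so the laminar assumption holds.
Q = V·A = 0.2512·(π/4·0.0144²) = 4.091e-05 m³/s = 0.0409 L/s.

Q ≈ 0.0409 L/s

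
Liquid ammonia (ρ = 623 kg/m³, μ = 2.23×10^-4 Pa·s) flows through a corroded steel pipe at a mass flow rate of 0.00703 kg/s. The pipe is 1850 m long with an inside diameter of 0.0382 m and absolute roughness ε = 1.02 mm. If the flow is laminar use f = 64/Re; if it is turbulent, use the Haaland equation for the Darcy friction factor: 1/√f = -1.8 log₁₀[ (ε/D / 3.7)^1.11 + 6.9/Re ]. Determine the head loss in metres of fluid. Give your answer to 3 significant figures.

A = πD²/4 = π(0.0382)²/4 = 0.001146 m²; mean velocity V = ṁ/(ρA) = 0.00703/(623 · 0.001146) = 0.009846 m/s.
Reynolds number Re = ρVD/μ = 623 · 0.009846 · 0.0382 / 0.000223 = 1051.
Re < 2300 → laminar flow, so f = 64/Re = 64/1051 = 0.06091 (the turbulent correlation is not needed).
Darcy-Weisbach: ΔP = f(L/D)(ρV²/2) = 0.06091·(1850/0.0382)·(623·0.009846²/2) = 0.06091·4.843e+04·0.0302 = 89.07 Pa.
Head loss h_f = ΔP/(ρg) = 89.07/(623·9.81) = 0.0146 m.

h_f ≈ 0.0146 m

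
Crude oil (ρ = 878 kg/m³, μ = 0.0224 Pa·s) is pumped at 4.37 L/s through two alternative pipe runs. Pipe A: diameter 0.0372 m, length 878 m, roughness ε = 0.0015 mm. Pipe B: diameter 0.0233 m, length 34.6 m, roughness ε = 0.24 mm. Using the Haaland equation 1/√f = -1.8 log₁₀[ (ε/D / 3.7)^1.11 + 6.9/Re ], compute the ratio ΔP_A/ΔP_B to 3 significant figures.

ΔP_A/ΔP_B ≈ 2.02

Pipe A: V = Q/A = 0.00437/0.001087 = 4.021 m/s; Re = 5863; ε/D = 4.03e-05; Haaland → f = 0.036; ΔP_A = f(L/D)(ρV²/2) = 6.03e+06 Pa.
Pipe B: V = Q/A = 0.00437/0.0004264 = 10.25 m/s; Re = 9360; ε/D = 0.0103; Haaland → f = 0.04366; ΔP_B = f(L/D)(ρV²/2) = 2.99e+06 Pa.
ΔP_A/ΔP_B = 6.03e+06/2.99e+06 = 2.02.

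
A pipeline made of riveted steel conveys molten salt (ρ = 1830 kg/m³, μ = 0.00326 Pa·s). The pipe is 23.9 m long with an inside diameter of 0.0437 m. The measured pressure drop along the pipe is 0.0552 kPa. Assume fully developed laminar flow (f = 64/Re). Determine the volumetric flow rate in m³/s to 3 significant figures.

Q ≈ 6.34×10^-5 m³/s

For laminar flow, f = 64/Re with Re = ρVD/μ, so Darcy-Weisbach reduces to ΔP = 32μLV/D². Solving for V: V = ΔP·D²/(32μL) = 55.2·(0.0437)²/(32·0.00326·23.9) = 0.04228 m/s.
Check: Re = ρVD/μ = 1830·0.04228·0.0437/0.00326 = 1037 < 2300, so the laminar assumption holds.
Q = V·A = 0.04228·(π/4·0.0437²) = 6.341e-05 m³/s = 6.34×10^-5 m³/s.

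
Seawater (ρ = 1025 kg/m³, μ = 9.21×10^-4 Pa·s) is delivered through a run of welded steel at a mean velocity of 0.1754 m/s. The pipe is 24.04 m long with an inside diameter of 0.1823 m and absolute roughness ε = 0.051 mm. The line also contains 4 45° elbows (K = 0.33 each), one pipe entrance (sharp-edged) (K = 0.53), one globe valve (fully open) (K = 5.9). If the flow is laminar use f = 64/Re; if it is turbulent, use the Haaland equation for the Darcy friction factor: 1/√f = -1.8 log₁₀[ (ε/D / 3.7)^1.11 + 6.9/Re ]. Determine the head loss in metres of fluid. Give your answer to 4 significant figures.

Reynolds number Re = ρVD/μ = 1025 · 0.1754 · 0.1823 / 0.000921 = 3.559e+04.
Re > 4000 → turbulent. Relative roughness ε/D = 5.1e-05/0.1823 = 0.00028. Haaland: 1/√f = -1.8 log₁₀[(0.00028/3.7)^1.11 + 6.9/3.559e+04] = -1.8 log₁₀[2.66e-05 + 0.000194] = 6.582, so f = 0.02308.
Total minor-loss coefficient ΣK = 4·0.33 + 1·0.53 + 1·5.9 = 7.75.
ΔP = [f·L/D + ΣK]·(ρV²/2) = [0.02308·24.04/0.1823 + 7.75]·(1025·0.1754²/2) = [3.044 + 7.75]·15.77 = 170.2 Pa.
Head loss h_f = ΔP/(ρg) = 170.2/(1025·9.81) = 0.01693 m.

h_f ≈ 0.01693 m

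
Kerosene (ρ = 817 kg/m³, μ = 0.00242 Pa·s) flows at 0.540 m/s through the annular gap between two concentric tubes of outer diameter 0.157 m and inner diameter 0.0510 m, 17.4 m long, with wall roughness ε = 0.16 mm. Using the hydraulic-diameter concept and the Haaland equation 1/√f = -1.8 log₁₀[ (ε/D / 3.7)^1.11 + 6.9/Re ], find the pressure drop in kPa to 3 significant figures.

ΔP ≈ 0.562 kPa

Hydraulic diameter D_h = 4A/P = D_o - D_i = 0.157 - 0.051 = 0.106 m.
Re = ρVD_h/μ = 817·0.54·0.106/0.00242 = 1.932e+04.
ε/D_h = 0.00016/0.106 = 0.00151; Haaland gives 1/√f = -1.8 log₁₀[0.000173+0.000357] = 5.896, so f = 0.02876.
ΔP = f(L/D_h)(ρV²/2) = 0.02876·17.4/0.106·119.1 = 562.4 Pa.
ΔP = 0.562 kPa.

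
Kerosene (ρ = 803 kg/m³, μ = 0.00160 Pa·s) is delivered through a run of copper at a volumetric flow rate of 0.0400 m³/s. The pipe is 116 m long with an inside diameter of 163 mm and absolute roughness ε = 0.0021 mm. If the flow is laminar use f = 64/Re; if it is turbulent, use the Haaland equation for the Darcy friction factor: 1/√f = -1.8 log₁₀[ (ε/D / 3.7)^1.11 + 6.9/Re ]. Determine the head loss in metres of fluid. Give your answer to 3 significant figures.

h_f ≈ 2.18 m

Cross-sectional area A = πD²/4 = π(0.163)²/4 = 0.02087 m²; mean velocity V = Q/A = 0.04/0.02087 = 1.917 m/s.
Reynolds number Re = ρVD/μ = 803 · 1.917 · 0.163 / 0.0016 = 1.568e+05.
Re > 4000 → turbulent. Relative roughness ε/D = 2.1e-06/0.163 = 1.29e-05. Haaland: 1/√f = -1.8 log₁₀[(1.29e-05/3.7)^1.11 + 6.9/1.568e+05] = -1.8 log₁₀[8.74e-07 + 4.4e-05] = 7.826, so f = 0.01633.
Darcy-Weisbach: ΔP = f(L/D)(ρV²/2) = 0.01633·(116/0.163)·(803·1.917²/2) = 0.01633·711.7·1475 = 1.714e+04 Pa.
Head loss h_f = ΔP/(ρg) = 1.714e+04/(803·9.81) = 2.18 m.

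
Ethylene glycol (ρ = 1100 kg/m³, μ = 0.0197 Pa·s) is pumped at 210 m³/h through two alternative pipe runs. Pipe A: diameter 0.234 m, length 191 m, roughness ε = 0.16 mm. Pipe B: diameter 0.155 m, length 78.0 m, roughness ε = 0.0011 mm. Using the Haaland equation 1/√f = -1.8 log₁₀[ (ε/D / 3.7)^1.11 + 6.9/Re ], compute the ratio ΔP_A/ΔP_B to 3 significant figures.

Pipe A: V = Q/A = 0.05833/0.04301 = 1.356 m/s; Re = 1.772e+04; ε/D = 0.000684; Haaland → f = 0.02773; ΔP_A = f(L/D)(ρV²/2) = 2.29e+04 Pa.
Pipe B: V = Q/A = 0.05833/0.01887 = 3.091 m/s; Re = 2.676e+04; ε/D = 7.1e-06; Haaland → f = 0.02398; ΔP_B = f(L/D)(ρV²/2) = 6.342e+04 Pa.
ΔP_A/ΔP_B = 2.29e+04/6.342e+04 = 0.361.

ΔP_A/ΔP_B ≈ 0.361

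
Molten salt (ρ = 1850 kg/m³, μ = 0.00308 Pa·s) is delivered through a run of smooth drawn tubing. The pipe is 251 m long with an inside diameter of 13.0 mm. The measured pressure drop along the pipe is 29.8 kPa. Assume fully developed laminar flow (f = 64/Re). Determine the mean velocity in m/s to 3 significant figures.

V ≈ 0.204 m/s

For laminar flow, f = 64/Re with Re = ρVD/μ, so Darcy-Weisbach reduces to ΔP = 32μLV/D². Solving for V: V = ΔP·D²/(32μL) = 2.98e+04·(0.013)²/(32·0.00308·251) = 0.2036 m/s.
Check: Re = ρVD/μ = 1850·0.2036·0.013/0.00308 = 1590 < 2300, so the laminar assumption holds.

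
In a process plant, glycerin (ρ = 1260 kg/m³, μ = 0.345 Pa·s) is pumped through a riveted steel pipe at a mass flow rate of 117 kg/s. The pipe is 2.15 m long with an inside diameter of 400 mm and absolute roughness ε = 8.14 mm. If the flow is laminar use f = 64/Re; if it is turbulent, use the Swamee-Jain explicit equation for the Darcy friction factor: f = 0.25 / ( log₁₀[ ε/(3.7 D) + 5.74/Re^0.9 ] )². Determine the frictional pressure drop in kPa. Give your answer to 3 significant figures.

ΔP ≈ 0.110 kPa

A = πD²/4 = π(0.4)²/4 = 0.1257 m²; mean velocity V = ṁ/(ρA) = 117/(1260 · 0.1257) = 0.7389 m/s.
Reynolds number Re = ρVD/μ = 1260 · 0.7389 · 0.4 / 0.345 = 1079.
Re < 2300 → laminar flow, so f = 64/Re = 64/1079 = 0.05929 (the turbulent correlation is not needed).
Darcy-Weisbach: ΔP = f(L/D)(ρV²/2) = 0.05929·(2.15/0.4)·(1260·0.7389²/2) = 0.05929·5.375·344 = 109.6 Pa.
ΔP = 109.6 Pa = 0.110 kPa.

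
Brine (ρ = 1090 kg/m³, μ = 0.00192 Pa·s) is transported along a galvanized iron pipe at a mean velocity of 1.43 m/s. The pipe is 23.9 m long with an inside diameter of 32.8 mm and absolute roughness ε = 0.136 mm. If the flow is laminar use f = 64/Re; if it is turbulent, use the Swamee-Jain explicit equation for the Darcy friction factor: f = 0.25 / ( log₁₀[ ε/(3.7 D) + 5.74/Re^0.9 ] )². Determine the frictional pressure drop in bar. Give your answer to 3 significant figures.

ΔP ≈ 0.266 bar

Reynolds number Re = ρVD/μ = 1090 · 1.43 · 0.0328 / 0.00192 = 2.663e+04.
Re > 4000 → turbulent. Relative roughness ε/D = 0.000136/0.0328 = 0.00415. Swamee-Jain: f = 0.25/(log₁₀[0.00415/3.7 + 5.74/2.663e+04^0.9])² = 0.25/(log₁₀[0.00112 + 0.000597])² = 0.25/(-2.765)² = 0.0327.
Darcy-Weisbach: ΔP = f(L/D)(ρV²/2) = 0.0327·(23.9/0.0328)·(1090·1.43²/2) = 0.0327·728.7·1114 = 2.655e+04 Pa.
ΔP = 2.655e+04 Pa = 0.266 bar.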